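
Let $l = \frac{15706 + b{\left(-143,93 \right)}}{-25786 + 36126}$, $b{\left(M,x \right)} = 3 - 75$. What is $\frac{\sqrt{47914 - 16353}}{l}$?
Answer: $\frac{5170 \sqrt{31561}}{7817} \approx 117.5$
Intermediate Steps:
$b{\left(M,x \right)} = -72$
$l = \frac{7817}{5170}$ ($l = \frac{15706 - 72}{-25786 + 36126} = \frac{15634}{10340} = 15634 \cdot \frac{1}{10340} = \frac{7817}{5170} \approx 1.512$)
$\frac{\sqrt{47914 - 16353}}{l} = \frac{\sqrt{47914 - 16353}}{\frac{7817}{5170}} = \sqrt{31561} \cdot \frac{5170}{7817} = \frac{5170 \sqrt{31561}}{7817}$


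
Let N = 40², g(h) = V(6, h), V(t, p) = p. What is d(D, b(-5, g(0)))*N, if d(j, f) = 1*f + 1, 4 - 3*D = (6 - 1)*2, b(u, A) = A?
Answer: 1600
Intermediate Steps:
g(h) = h
D = -2 (D = 4/3 - (6 - 1)*2/3 = 4/3 - 5*2/3 = 4/3 - ⅓*10 = 4/3 - 10/3 = -2)
d(j, f) = 1 + f (d(j, f) = f + 1 = 1 + f)
N = 1600
d(D, b(-5, g(0)))*N = (1 + 0)*1600 = 1*1600 = 1600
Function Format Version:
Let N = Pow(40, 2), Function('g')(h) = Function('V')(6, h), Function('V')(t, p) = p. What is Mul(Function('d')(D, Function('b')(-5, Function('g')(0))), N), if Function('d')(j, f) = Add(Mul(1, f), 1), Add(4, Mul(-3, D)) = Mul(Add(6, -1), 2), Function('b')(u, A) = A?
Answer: 1600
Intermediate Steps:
Function('g')(h) = h
D = -2 (D = Add(Rational(4, 3), Mul(Rational(-1, 3), Mul(Add(6, -1), 2))) = Add(Rational(4, 3), Mul(Rational(-1, 3), Mul(5, 2))) = Add(Rational(4, 3), Mul(Rational(-1, 3), 10)) = Add(Rational(4, 3), Rational(-10, 3)) = -2)
Function('d')(j, f) = Add(1, f) (Function('d')(j, f) = Add(f, 1) = Add(1, f))
N = 1600
Mul(Function('d')(D, Function('b')(-5, Function('g')(0))), N) = Mul(Add(1, 0), 1600) = Mul(1, 1600) = 1600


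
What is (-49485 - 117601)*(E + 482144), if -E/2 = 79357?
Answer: -54040624980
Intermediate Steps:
E = -158714 (E = -2*79357 = -158714)
(-49485 - 117601)*(E + 482144) = (-49485 - 117601)*(-158714 + 482144) = -167086*323430 = -54040624980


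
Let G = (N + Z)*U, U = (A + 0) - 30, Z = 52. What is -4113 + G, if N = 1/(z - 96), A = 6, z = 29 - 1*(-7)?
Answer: -26803/5 ≈ -5360.6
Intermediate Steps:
z = 36 (z = 29 + 7 = 36)
N = -1/60 (N = 1/(36 - 96) = 1/(-60) = -1/60 ≈ -0.016667)
U = -24 (U = (6 + 0) - 30 = 6 - 30 = -24)
G = -6238/5 (G = (-1/60 + 52)*(-24) = (3119/60)*(-24) = -6238/5 ≈ -1247.6)
-4113 + G = -4113 - 6238/5 = -26803/5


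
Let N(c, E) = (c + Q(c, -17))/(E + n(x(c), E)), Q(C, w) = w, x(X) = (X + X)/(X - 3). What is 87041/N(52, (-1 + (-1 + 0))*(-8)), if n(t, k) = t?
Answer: 77292408/1715 ≈ 45068.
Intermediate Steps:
x(X) = 2*X/(-3 + X) (x(X) = (2*X)/(-3 + X) = 2*X/(-3 + X))
N(c, E) = (-17 + c)/(E + 2*c/(-3 + c)) (N(c, E) = (c - 17)/(E + 2*c/(-3 + c)) = (-17 + c)/(E + 2*c/(-3 + c)))
87041/N(52, (-1 + (-1 + 0))*(-8)) = 87041/(((-17 + 52)*(-3 + 52)/(2*52 + ((-1 + (-1 + 0))*(-8))*(-3 + 52)))) = 87041/((35*49/(104 + ((-1 - 1)*(-8))*49))) = 87041/((35*49/(104 - 2*(-8)*49))) = 87041/((35*49/(104 + 16*49))) = 87041/((35*49/(104 + 784))) = 87041/((35*49/888)) = 87041/(((1/888)*35*49)) = 87041/(1715/888) = 87041*(888/1715) = 77292408/1715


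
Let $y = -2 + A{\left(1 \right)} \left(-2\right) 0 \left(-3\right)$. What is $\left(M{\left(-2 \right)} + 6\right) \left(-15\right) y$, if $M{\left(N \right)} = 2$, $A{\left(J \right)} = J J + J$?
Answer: $240$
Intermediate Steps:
$A{\left(J \right)} = J + J^{2}$ ($A{\left(J \right)} = J^{2} + J = J + J^{2}$)
$y = -2$ ($y = -2 + 1 \left(1 + 1\right) \left(-2\right) 0 \left(-3\right) = -2 + 1 \cdot 2 \cdot 0 \left(-3\right) = -2 + 2 \cdot 0 = -2 + 0 = -2$)
$\left(M{\left(-2 \right)} + 6\right) \left(-15\right) y = \left(2 + 6\right) \left(-15\right) \left(-2\right) = 8 \left(-15\right) \left(-2\right) = \left(-120\right) \left(-2\right) = 240$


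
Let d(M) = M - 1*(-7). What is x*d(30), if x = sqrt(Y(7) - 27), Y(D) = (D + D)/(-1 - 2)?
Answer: 37*I*sqrt(285)/3 ≈ 208.21*I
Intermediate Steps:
d(M) = 7 + M (d(M) = M + 7 = 7 + M)
Y(D) = -2*D/3 (Y(D) = (2*D)/(-3) = (2*D)*(-1/3) = -2*D/3)
x = I*sqrt(285)/3 (x = sqrt(-2/3*7 - 27) = sqrt(-14/3 - 27) = sqrt(-95/3) = I*sqrt(285)/3 ≈ 5.6273*I)
x*d(30) = (I*sqrt(285)/3)*(7 + 30) = (I*sqrt(285)/3)*37 = 37*I*sqrt(285)/3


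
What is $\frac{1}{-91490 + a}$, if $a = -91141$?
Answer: $- \frac{1}{182631} \approx -5.4755 \cdot 10^{-6}$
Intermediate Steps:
$\frac{1}{-91490 + a} = \frac{1}{-91490 - 91141} = \frac{1}{-182631} = - \frac{1}{182631}$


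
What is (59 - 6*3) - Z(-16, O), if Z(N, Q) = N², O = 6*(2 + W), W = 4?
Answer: -215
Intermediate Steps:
O = 36 (O = 6*(2 + 4) = 6*6 = 36)
(59 - 6*3) - Z(-16, O) = (59 - 6*3) - 1*(-16)² = (59 - 18) - 1*256 = 41 - 256 = -215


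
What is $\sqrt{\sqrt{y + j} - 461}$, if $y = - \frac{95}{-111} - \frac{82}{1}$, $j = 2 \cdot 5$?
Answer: $\frac{\sqrt{-5679981 + 111 i \sqrt{876567}}}{111} \approx 0.19641 + 21.472 i$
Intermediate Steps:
$j = 10$
$y = - \frac{9007}{111}$ ($y = \left(-95\right) \left(- \frac{1}{111}\right) - 82 = \frac{95}{111} - 82 = - \frac{9007}{111} \approx -81.144$)
$\sqrt{\sqrt{y + j} - 461} = \sqrt{\sqrt{- \frac{9007}{111} + 10} - 461} = \sqrt{\sqrt{- \frac{7897}{111}} - 461} = \sqrt{\frac{i \sqrt{876567}}{111} - 461} = \sqrt{-461 + \frac{i \sqrt{876567}}{111}}$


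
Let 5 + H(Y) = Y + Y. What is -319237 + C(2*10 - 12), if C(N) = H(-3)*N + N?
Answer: -319317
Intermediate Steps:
H(Y) = -5 + 2*Y (H(Y) = -5 + (Y + Y) = -5 + 2*Y)
C(N) = -10*N (C(N) = (-5 + 2*(-3))*N + N = (-5 - 6)*N + N = -11*N + N = -10*N)
-319237 + C(2*10 - 12) = -319237 - 10*(2*10 - 12) = -319237 - 10*(20 - 12) = -319237 - 10*8 = -319237 - 80 = -319317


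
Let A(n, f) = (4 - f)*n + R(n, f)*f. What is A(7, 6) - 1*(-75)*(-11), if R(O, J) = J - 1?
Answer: -809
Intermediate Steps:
R(O, J) = -1 + J
A(n, f) = f*(-1 + f) + n*(4 - f) (A(n, f) = (4 - f)*n + (-1 + f)*f = n*(4 - f) + f*(-1 + f) = f*(-1 + f) + n*(4 - f))
A(7, 6) - 1*(-75)*(-11) = (4*7 + 6*(-1 + 6) - 1*6*7) - 1*(-75)*(-11) = (28 + 6*5 - 42) + 75*(-11) = (28 + 30 - 42) - 825 = 16 - 825 = -809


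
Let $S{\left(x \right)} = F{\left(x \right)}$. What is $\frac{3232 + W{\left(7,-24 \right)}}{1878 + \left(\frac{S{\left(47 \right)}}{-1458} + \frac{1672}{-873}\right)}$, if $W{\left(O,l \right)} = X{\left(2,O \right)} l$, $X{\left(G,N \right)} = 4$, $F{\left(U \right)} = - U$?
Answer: $\frac{443511936}{265331723} \approx 1.6715$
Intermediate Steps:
$S{\left(x \right)} = - x$
$W{\left(O,l \right)} = 4 l$
$\frac{3232 + W{\left(7,-24 \right)}}{1878 + \left(\frac{S{\left(47 \right)}}{-1458} + \frac{1672}{-873}\right)} = \frac{3232 + 4 \left(-24\right)}{1878 + \left(\frac{\left(-1\right) 47}{-1458} + \frac{1672}{-873}\right)} = \frac{3232 - 96}{1878 + \left(\left(-47\right) \left(- \frac{1}{1458}\right) + 1672 \left(- \frac{1}{873}\right)\right)} = \frac{3136}{1878 + \left(\frac{47}{1458} - \frac{1672}{873}\right)} = \frac{3136}{1878 - \frac{266305}{141426}} = \frac{3136}{\frac{265331723}{141426}} = 3136 \cdot \frac{141426}{265331723} = \frac{443511936}{265331723}$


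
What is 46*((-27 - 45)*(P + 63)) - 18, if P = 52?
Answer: -380898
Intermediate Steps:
46*((-27 - 45)*(P + 63)) - 18 = 46*((-27 - 45)*(52 + 63)) - 18 = 46*(-72*115) - 18 = 46*(-8280) - 18 = -380880 - 18 = -380898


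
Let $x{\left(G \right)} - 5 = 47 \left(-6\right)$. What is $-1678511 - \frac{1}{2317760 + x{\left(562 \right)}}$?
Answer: $- \frac{3889920707814}{2317483} \approx -1.6785 \cdot 10^{6}$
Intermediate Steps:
$x{\left(G \right)} = -277$ ($x{\left(G \right)} = 5 + 47 \left(-6\right) = 5 - 282 = -277$)
$-1678511 - \frac{1}{2317760 + x{\left(562 \right)}} = -1678511 - \frac{1}{2317760 - 277} = -1678511 - \frac{1}{2317483} = - \frac{3889920707814}{2317483}$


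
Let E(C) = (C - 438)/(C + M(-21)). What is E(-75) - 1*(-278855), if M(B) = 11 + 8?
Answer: 15616393/56 ≈ 2.7886e+5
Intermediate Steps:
M(B) = 19
E(C) = (-438 + C)/(19 + C) (E(C) = (C - 438)/(C + 19) = (-438 + C)/(19 + C))
E(-75) - 1*(-278855) = (-438 - 75)/(19 - 75) - 1*(-278855) = -513/(-56) + 278855 = -1/56*(-513) + 278855 = 513/56 + 278855 = 15616393/56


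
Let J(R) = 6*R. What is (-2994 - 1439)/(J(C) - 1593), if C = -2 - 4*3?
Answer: 341/129 ≈ 2.6434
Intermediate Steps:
C = -14 (C = -2 - 12 = -14)
(-2994 - 1439)/(J(C) - 1593) = (-2994 - 1439)/(6*(-14) - 1593) = -4433/(-84 - 1593) = -4433/(-1677) = -4433*(-1/1677) = 341/129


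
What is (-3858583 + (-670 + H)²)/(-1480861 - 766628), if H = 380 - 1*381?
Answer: 1136114/749163 ≈ 1.5165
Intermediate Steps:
H = -1 (H = 380 - 381 = -1)
(-3858583 + (-670 + H)²)/(-1480861 - 766628) = (-3858583 + (-670 - 1)²)/(-1480861 - 766628) = (-3858583 + (-671)²)/(-2247489) = (-3858583 + 450241)*(-1/2247489) = -3408342*(-1/2247489) = 1136114/749163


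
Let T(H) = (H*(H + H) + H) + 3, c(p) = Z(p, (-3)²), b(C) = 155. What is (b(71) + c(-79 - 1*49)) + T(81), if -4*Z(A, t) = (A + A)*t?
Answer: 13937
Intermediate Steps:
Z(A, t) = -A*t/2 (Z(A, t) = -(A + A)*t/4 = -2*A*t/4 = -A*t/2)
c(p) = -9*p/2 (c(p) = -½*p*(-3)² = -½*p*9 = -9*p/2)
T(H) = 3 + H + 2*H² (T(H) = (H*(2*H) + H) + 3 = (2*H² + H) + 3 = (H + 2*H²) + 3 = 3 + H + 2*H²)
(b(71) + c(-79 - 1*49)) + T(81) = (155 - 9*(-79 - 1*49)/2) + (3 + 81 + 2*81²) = (155 - 9*(-79 - 49)/2) + (3 + 81 + 2*6561) = (155 - 9/2*(-128)) + (3 + 81 + 13122) = (155 + 576) + 13206 = 731 + 13206 = 13937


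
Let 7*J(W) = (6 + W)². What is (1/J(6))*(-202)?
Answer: -707/72 ≈ -9.8194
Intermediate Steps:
J(W) = (6 + W)²/7
(1/J(6))*(-202) = (1/((6 + 6)²/7))*(-202) = (1/((⅐)*12²))*(-202) = (1/((⅐)*144))*(-202) = (1/(144/7))*(-202) = (1*(7/144))*(-202) = (7/144)*(-202) = -707/72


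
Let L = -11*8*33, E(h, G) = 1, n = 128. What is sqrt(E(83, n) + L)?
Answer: I*sqrt(2903) ≈ 53.88*I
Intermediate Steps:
L = -2904 (L = -88*33 = -2904)
sqrt(E(83, n) + L) = sqrt(1 - 2904) = sqrt(-2903) = I*sqrt(2903)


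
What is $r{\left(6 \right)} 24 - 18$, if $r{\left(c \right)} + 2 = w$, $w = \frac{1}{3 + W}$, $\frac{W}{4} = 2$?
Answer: $- \frac{702}{11} \approx -63.818$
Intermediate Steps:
$W = 8$ ($W = 4 \cdot 2 = 8$)
$w = \frac{1}{11}$ ($w = \frac{1}{3 + 8} = \frac{1}{11} \approx 0.090909$)
$r{\left(c \right)} = - \frac{21}{11}$ ($r{\left(c \right)} = -2 + \frac{1}{11} = - \frac{21}{11}$)
$r{\left(6 \right)} 24 - 18 = \left(- \frac{21}{11}\right) 24 - 18 = - \frac{504}{11} - 18 = - \frac{702}{11}$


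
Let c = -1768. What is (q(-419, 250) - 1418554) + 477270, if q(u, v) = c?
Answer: -943052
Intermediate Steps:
q(u, v) = -1768
(q(-419, 250) - 1418554) + 477270 = (-1768 - 1418554) + 477270 = -1420322 + 477270 = -943052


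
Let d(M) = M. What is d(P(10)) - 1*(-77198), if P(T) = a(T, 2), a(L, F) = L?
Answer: 77208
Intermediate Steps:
P(T) = T
d(P(10)) - 1*(-77198) = 10 - 1*(-77198) = 10 + 77198 = 77208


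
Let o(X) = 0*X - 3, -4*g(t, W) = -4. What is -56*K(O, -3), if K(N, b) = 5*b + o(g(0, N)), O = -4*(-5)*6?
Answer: 1008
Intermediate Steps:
g(t, W) = 1 (g(t, W) = -¼*(-4) = 1)
o(X) = -3 (o(X) = 0 - 3 = -3)
O = 120 (O = 20*6 = 120)
K(N, b) = -3 + 5*b (K(N, b) = 5*b - 3 = -3 + 5*b)
-56*K(O, -3) = -56*(-3 + 5*(-3)) = -56*(-3 - 15) = -56*(-18) = 1008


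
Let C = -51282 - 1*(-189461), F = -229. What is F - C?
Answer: -138408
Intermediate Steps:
C = 138179 (C = -51282 + 189461 = 138179)
F - C = -229 - 1*138179 = -229 - 138179 = -138408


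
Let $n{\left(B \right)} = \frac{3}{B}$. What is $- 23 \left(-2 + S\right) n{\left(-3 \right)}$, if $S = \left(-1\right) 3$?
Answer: $-115$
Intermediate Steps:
$S = -3$
$- 23 \left(-2 + S\right) n{\left(-3 \right)} = - 23 \left(-2 - 3\right) \frac{3}{-3} = \left(-23\right) \left(-5\right) 3 \left(- \frac{1}{3}\right) = 115 \left(-1\right) = -115$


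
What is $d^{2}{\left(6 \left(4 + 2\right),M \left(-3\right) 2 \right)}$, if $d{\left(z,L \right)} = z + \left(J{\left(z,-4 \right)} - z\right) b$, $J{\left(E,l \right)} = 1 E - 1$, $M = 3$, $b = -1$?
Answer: $1369$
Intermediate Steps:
$J{\left(E,l \right)} = -1 + E$ ($J{\left(E,l \right)} = E - 1 = -1 + E$)
$d{\left(z,L \right)} = 1 + z$ ($d{\left(z,L \right)} = z + \left(\left(-1 + z\right) - z\right) \left(-1\right) = z - -1 = z + 1 = 1 + z$)
$d^{2}{\left(6 \left(4 + 2\right),M \left(-3\right) 2 \right)} = \left(1 + 6 \left(4 + 2\right)\right)^{2} = \left(1 + 6 \cdot 6\right)^{2} = \left(1 + 36\right)^{2} = 37^{2} = 1369$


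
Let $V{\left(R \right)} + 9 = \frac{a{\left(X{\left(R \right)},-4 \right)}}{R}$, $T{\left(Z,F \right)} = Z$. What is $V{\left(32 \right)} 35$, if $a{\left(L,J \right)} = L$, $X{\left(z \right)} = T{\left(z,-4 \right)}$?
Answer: $-280$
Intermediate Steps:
$X{\left(z \right)} = z$
$V{\left(R \right)} = -8$ ($V{\left(R \right)} = -9 + \frac{R}{R} = -9 + 1 = -8$)
$V{\left(32 \right)} 35 = \left(-8\right) 35 = -280$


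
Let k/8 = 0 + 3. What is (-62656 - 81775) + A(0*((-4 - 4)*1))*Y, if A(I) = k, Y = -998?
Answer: -168383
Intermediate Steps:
k = 24 (k = 8*(0 + 3) = 8*3 = 24)
A(I) = 24
(-62656 - 81775) + A(0*((-4 - 4)*1))*Y = (-62656 - 81775) + 24*(-998) = -144431 - 23952 = -168383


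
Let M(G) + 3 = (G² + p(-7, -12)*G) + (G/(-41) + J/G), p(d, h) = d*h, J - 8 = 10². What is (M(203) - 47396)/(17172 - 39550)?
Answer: -90367645/186252094 ≈ -0.48519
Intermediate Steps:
J = 108 (J = 8 + 10² = 8 + 100 = 108)
M(G) = -3 + G² + 108/G + 3443*G/41 (M(G) = -3 + ((G² + (-7*(-12))*G) + (G/(-41) + 108/G)) = -3 + ((G² + 84*G) + (G*(-1/41) + 108/G)) = -3 + ((G² + 84*G) + (-G/41 + 108/G)) = -3 + ((G² + 84*G) + (108/G - G/41)) = -3 + (G² + 108/G + 3443*G/41) = -3 + G² + 108/G + 3443*G/41)
(M(203) - 47396)/(17172 - 39550) = ((-3 + 203² + 108/203 + (3443/41)*203) - 47396)/(17172 - 39550) = ((-3 + 41209 + 108*(1/203) + 698929/41) - 47396)/(-22378) = ((-3 + 41209 + 108/203 + 698929/41) - 47396)*(-1/22378) = (484844553/8323 - 47396)*(-1/22378) = (90367645/8323)*(-1/22378) = -90367645/186252094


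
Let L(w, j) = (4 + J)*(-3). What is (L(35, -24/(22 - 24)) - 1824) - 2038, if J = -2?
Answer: -3868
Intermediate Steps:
L(w, j) = -6 (L(w, j) = (4 - 2)*(-3) = 2*(-3) = -6)
(L(35, -24/(22 - 24)) - 1824) - 2038 = (-6 - 1824) - 2038 = -1830 - 2038 = -3868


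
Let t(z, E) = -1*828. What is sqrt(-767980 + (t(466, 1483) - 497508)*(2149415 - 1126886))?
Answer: 2*I*sqrt(127390944931) ≈ 7.1384e+5*I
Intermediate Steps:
t(z, E) = -828
sqrt(-767980 + (t(466, 1483) - 497508)*(2149415 - 1126886)) = sqrt(-767980 + (-828 - 497508)*(2149415 - 1126886)) = sqrt(-767980 - 498336*1022529) = sqrt(-767980 - 509563011744) = sqrt(-509563779724) = 2*I*sqrt(127390944931)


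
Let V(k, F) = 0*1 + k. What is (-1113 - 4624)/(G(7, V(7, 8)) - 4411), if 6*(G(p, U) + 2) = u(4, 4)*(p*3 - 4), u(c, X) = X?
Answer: 17211/13205 ≈ 1.3034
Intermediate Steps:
V(k, F) = k (V(k, F) = 0 + k = k)
G(p, U) = -14/3 + 2*p (G(p, U) = -2 + (4*(p*3 - 4))/6 = -2 + (4*(3*p - 4))/6 = -2 + (4*(-4 + 3*p))/6 = -2 + (-16 + 12*p)/6 = -2 + (-8/3 + 2*p) = -14/3 + 2*p)
(-1113 - 4624)/(G(7, V(7, 8)) - 4411) = (-1113 - 4624)/((-14/3 + 2*7) - 4411) = -5737/((-14/3 + 14) - 4411) = -5737/(28/3 - 4411) = -5737/(-13205/3) = -5737*(-3/13205) = 17211/13205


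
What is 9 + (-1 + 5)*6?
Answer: 33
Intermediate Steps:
9 + (-1 + 5)*6 = 9 + 4*6 = 9 + 24 = 33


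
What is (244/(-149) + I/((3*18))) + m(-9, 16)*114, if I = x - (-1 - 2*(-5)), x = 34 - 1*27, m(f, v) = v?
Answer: 7331215/4023 ≈ 1822.3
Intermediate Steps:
x = 7 (x = 34 - 27 = 7)
I = -2 (I = 7 - (-1 - 2*(-5)) = 7 - (-1 + 10) = 7 - 1*9 = 7 - 9 = -2)
(244/(-149) + I/((3*18))) + m(-9, 16)*114 = (244/(-149) - 2/(3*18)) + 16*114 = (244*(-1/149) - 2/54) + 1824 = (-244/149 - 2*1/54) + 1824 = (-244/149 - 1/27) + 1824 = -6737/4023 + 1824 = 7331215/4023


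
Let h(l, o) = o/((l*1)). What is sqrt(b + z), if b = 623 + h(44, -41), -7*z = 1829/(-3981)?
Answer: sqrt(233835047405421)/613074 ≈ 24.943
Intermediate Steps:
h(l, o) = o/l
z = 1829/27867 (z = -1829/(7*(-3981)) = -1829*(-1)/(7*3981) = -1/7*(-1829/3981) = 1829/27867 ≈ 0.065633)
b = 27371/44 (b = 623 - 41/44 = 27371/44 ≈ 622.07)
sqrt(b + z) = sqrt(27371/44 + 1829/27867) = sqrt(762828133/1226148) = sqrt(233835047405421)/613074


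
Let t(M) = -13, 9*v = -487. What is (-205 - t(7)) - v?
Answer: -1241/9 ≈ -137.89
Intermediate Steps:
v = -487/9 (v = (⅑)*(-487) = -487/9 ≈ -54.111)
(-205 - t(7)) - v = (-205 - 1*(-13)) - 1*(-487/9) = (-205 + 13) + 487/9 = -192 + 487/9 = -1241/9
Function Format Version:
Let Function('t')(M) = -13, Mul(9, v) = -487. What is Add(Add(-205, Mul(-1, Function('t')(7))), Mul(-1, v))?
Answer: Rational(-1241, 9) ≈ -137.89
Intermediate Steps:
v = Rational(-487, 9) (v = Mul(Rational(1, 9), -487) = Rational(-487, 9) ≈ -54.111)
Add(Add(-205, Mul(-1, Function('t')(7))), Mul(-1, v)) = Add(Add(-205, Mul(-1, -13)), Mul(-1, Rational(-487, 9))) = Add(Add(-205, 13), Rational(487, 9)) = Add(-192, Rational(487, 9)) = Rational(-1241, 9)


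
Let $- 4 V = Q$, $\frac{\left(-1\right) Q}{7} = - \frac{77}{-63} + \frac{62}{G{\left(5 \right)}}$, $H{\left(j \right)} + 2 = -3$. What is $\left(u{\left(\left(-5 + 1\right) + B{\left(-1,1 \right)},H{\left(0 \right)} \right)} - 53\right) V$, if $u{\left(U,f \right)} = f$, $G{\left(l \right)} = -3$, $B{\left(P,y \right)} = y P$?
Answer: $\frac{35525}{18} \approx 1973.6$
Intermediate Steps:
$H{\left(j \right)} = -5$ ($H{\left(j \right)} = -2 - 3 = -5$)
$B{\left(P,y \right)} = P y$
$Q = \frac{1225}{9}$ ($Q = - 7 \left(- \frac{77}{-63} + \frac{62}{-3}\right) = - 7 \left(\left(-77\right) \left(- \frac{1}{63}\right) + 62 \left(- \frac{1}{3}\right)\right) = - 7 \left(\frac{11}{9} - \frac{62}{3}\right) = \left(-7\right) \left(- \frac{175}{9}\right) = \frac{1225}{9} \approx 136.11$)
$V = - \frac{1225}{36}$ ($V = \left(- \frac{1}{4}\right) \frac{1225}{9} = - \frac{1225}{36} \approx -34.028$)
$\left(u{\left(\left(-5 + 1\right) + B{\left(-1,1 \right)},H{\left(0 \right)} \right)} - 53\right) V = \left(-5 - 53\right) \left(- \frac{1225}{36}\right) = \left(-58\right) \left(- \frac{1225}{36}\right) = \frac{35525}{18}$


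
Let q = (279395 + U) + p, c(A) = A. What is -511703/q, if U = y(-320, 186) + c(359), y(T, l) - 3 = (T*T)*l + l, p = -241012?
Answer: -511703/19085331 ≈ -0.026811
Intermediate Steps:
y(T, l) = 3 + l + l*T² (y(T, l) = 3 + ((T*T)*l + l) = 3 + (T²*l + l) = 3 + (l*T² + l) = 3 + (l + l*T²) = 3 + l + l*T²)
U = 19046948 (U = (3 + 186 + 186*(-320)²) + 359 = (3 + 186 + 186*102400) + 359 = (3 + 186 + 19046400) + 359 = 19046589 + 359 = 19046948)
q = 19085331 (q = (279395 + 19046948) - 241012 = 19326343 - 241012 = 19085331)
-511703/q = -511703/19085331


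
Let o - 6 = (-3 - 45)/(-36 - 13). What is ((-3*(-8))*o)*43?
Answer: 352944/49 ≈ 7202.9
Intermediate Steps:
o = 342/49 (o = 6 + (-3 - 45)/(-36 - 13) = 6 - 48/(-49) = 6 - 48*(-1/49) = 6 + 48/49 = 342/49 ≈ 6.9796)
((-3*(-8))*o)*43 = (-3*(-8)*(342/49))*43 = (24*(342/49))*43 = (8208/49)*43 = 352944/49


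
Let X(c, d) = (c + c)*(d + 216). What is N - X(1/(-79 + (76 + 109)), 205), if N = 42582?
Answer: 2256425/53 ≈ 42574.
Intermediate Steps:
X(c, d) = 2*c*(216 + d) (X(c, d) = (2*c)*(216 + d) = 2*c*(216 + d))
N - X(1/(-79 + (76 + 109)), 205) = 42582 - 2*(216 + 205)/(-79 + (76 + 109)) = 42582 - 2*421/(-79 + 185) = 42582 - 2*421/106 = 42582 - 1*421/53 = 42582 - 421/53 = 2256425/53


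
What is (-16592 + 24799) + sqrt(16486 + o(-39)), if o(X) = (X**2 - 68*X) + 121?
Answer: 8207 + 2*sqrt(5195) ≈ 8351.2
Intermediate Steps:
o(X) = 121 + X**2 - 68*X
(-16592 + 24799) + sqrt(16486 + o(-39)) = (-16592 + 24799) + sqrt(16486 + (121 + (-39)**2 - 68*(-39))) = 8207 + sqrt(16486 + (121 + 1521 + 2652)) = 8207 + sqrt(16486 + 4294) = 8207 + sqrt(20780) = 8207 + 2*sqrt(5195)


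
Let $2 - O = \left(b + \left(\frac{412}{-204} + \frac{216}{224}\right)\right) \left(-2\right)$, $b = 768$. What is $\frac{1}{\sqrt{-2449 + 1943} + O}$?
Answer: $\frac{782990250}{1202844347401} - \frac{509796 i \sqrt{506}}{1202844347401} \approx 0.00065095 - 9.5337 \cdot 10^{-6} i$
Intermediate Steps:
$O = \frac{1096625}{714}$ ($O = 2 - \left(768 + \left(\frac{412}{-204} + \frac{216}{224}\right)\right) \left(-2\right) = 2 - \left(768 + \left(412 \left(- \frac{1}{204}\right) + 216 \cdot \frac{1}{224}\right)\right) \left(-2\right) = 2 - \left(768 + \left(- \frac{103}{51} + \frac{27}{28}\right)\right) \left(-2\right) = 2 - \left(768 - \frac{1507}{1428}\right) \left(-2\right) = 2 - \frac{1095197}{1428} \left(-2\right) = 2 - - \frac{1095197}{714} = 2 + \frac{1095197}{714} = \frac{1096625}{714} \approx 1535.9$)
$\frac{1}{\sqrt{-2449 + 1943} + O} = \frac{1}{\sqrt{-2449 + 1943} + \frac{1096625}{714}} = \frac{1}{\sqrt{-506} + \frac{1096625}{714}} = \frac{1}{i \sqrt{506} + \frac{1096625}{714}} = \frac{1}{\frac{1096625}{714} + i \sqrt{506}}$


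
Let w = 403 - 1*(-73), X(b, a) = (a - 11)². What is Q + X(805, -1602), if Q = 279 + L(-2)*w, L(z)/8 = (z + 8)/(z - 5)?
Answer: 2598784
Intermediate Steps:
X(b, a) = (-11 + a)²
L(z) = 8*(8 + z)/(-5 + z) (L(z) = 8*((z + 8)/(z - 5)) = 8*((8 + z)/(-5 + z)) = 8*(8 + z)/(-5 + z))
w = 476 (w = 403 + 73 = 476)
Q = -2985 (Q = 279 + (8*(8 - 2)/(-5 - 2))*476 = 279 + (8*6/(-7))*476 = 279 + (8*(-⅐)*6)*476 = 279 - 48/7*476 = 279 - 3264 = -2985)
Q + X(805, -1602) = -2985 + (-11 - 1602)² = -2985 + (-1613)² = -2985 + 2601769 = 2598784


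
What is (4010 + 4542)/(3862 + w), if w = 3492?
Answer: 4276/3677 ≈ 1.1629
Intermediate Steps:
(4010 + 4542)/(3862 + w) = (4010 + 4542)/(3862 + 3492) = 8552/7354 = 8552*(1/7354) = 4276/3677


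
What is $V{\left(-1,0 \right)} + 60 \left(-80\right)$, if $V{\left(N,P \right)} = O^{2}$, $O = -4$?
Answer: $-4784$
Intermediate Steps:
$V{\left(N,P \right)} = 16$ ($V{\left(N,P \right)} = \left(-4\right)^{2} = 16$)
$V{\left(-1,0 \right)} + 60 \left(-80\right) = 16 + 60 \left(-80\right) = 16 - 4800 = -4784$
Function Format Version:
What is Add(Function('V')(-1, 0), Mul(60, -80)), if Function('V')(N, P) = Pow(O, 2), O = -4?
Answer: -4784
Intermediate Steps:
Function('V')(N, P) = 16 (Function('V')(N, P) = Pow(-4, 2) = 16)
Add(Function('V')(-1, 0), Mul(60, -80)) = Add(16, Mul(60, -80)) = Add(16, -4800) = -4784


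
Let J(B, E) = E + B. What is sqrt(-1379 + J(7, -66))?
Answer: I*sqrt(1438) ≈ 37.921*I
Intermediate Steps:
J(B, E) = B + E
sqrt(-1379 + J(7, -66)) = sqrt(-1379 + (7 - 66)) = sqrt(-1379 - 59) = sqrt(-1438) = I*sqrt(1438)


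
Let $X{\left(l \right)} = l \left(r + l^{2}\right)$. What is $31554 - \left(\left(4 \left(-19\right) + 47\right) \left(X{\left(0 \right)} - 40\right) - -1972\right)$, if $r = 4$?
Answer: $28422$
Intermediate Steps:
$X{\left(l \right)} = l \left(4 + l^{2}\right)$
$31554 - \left(\left(4 \left(-19\right) + 47\right) \left(X{\left(0 \right)} - 40\right) - -1972\right) = 31554 - \left(\left(4 \left(-19\right) + 47\right) \left(0 \left(4 + 0^{2}\right) - 40\right) - -1972\right) = 31554 - \left(\left(-76 + 47\right) \left(0 \left(4 + 0\right) - 40\right) + 1972\right) = 31554 - \left(- 29 \left(0 \cdot 4 - 40\right) + 1972\right) = 31554 - \left(- 29 \left(0 - 40\right) + 1972\right) = 31554 - \left(\left(-29\right) \left(-40\right) + 1972\right) = 31554 - \left(1160 + 1972\right) = 31554 - 3132 = 28422$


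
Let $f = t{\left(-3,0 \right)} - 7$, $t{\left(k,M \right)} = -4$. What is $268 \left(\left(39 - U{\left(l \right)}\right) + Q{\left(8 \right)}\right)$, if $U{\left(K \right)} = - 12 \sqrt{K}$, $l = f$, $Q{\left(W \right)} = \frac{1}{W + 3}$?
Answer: $\frac{115240}{11} + 3216 i \sqrt{11} \approx 10476.0 + 10666.0 i$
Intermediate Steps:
$f = -11$ ($f = -4 - 7 = -11$)
$Q{\left(W \right)} = \frac{1}{3 + W}$
$l = -11$
$268 \left(\left(39 - U{\left(l \right)}\right) + Q{\left(8 \right)}\right) = 268 \left(\left(39 - - 12 \sqrt{-11}\right) + \frac{1}{3 + 8}\right) = 268 \left(\left(39 - - 12 i \sqrt{11}\right) + \frac{1}{11}\right) = 268 \left(\left(39 + 12 i \sqrt{11}\right) + \frac{1}{11}\right) = 268 \left(\frac{430}{11} + 12 i \sqrt{11}\right) = \frac{115240}{11} + 3216 i \sqrt{11}$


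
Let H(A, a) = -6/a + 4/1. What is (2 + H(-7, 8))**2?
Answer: 441/16 ≈ 27.563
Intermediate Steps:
H(A, a) = 4 - 6/a (H(A, a) = -6/a + 4*1 = -6/a + 4 = 4 - 6/a)
(2 + H(-7, 8))**2 = (2 + (4 - 6/8))**2 = (2 + (4 - 6*1/8))**2 = (2 + (4 - 3/4))**2 = (2 + 13/4)**2 = (21/4)**2 = 441/16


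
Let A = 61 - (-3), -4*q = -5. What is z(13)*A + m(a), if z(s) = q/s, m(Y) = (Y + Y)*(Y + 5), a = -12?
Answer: 2264/13 ≈ 174.15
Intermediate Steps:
q = 5/4 (q = -¼*(-5) = 5/4 ≈ 1.2500)
m(Y) = 2*Y*(5 + Y) (m(Y) = (2*Y)*(5 + Y) = 2*Y*(5 + Y))
z(s) = 5/(4*s)
A = 64 (A = 61 - 1*(-3) = 61 + 3 = 64)
z(13)*A + m(a) = ((5/4)/13)*64 + 2*(-12)*(5 - 12) = ((5/4)*(1/13))*64 + 2*(-12)*(-7) = (5/52)*64 + 168 = 80/13 + 168 = 2264/13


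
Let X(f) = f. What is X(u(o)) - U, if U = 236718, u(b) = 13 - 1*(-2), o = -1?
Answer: -236703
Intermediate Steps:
u(b) = 15 (u(b) = 13 + 2 = 15)
X(u(o)) - U = 15 - 1*236718 = 15 - 236718 = -236703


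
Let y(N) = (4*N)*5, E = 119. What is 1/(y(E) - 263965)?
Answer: -1/261585 ≈ -3.8228e-6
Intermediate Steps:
y(N) = 20*N
1/(y(E) - 263965) = 1/(20*119 - 263965) = 1/(2380 - 263965) = 1/(-261585) = -1/261585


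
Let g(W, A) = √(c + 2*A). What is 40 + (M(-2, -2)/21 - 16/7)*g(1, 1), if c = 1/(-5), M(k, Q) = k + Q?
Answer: 40 - 52*√5/35 ≈ 36.678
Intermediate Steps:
M(k, Q) = Q + k
c = -⅕ ≈ -0.20000
g(W, A) = √(-⅕ + 2*A)
40 + (M(-2, -2)/21 - 16/7)*g(1, 1) = 40 + ((-2 - 2)/21 - 16/7)*(√(-5 + 50*1)/5) = 40 + (-4*1/21 - 16*⅐)*(√(-5 + 50)/5) = 40 + (-4/21 - 16/7)*(√45/5) = 40 - 52*3*√5/105 = 40 - 52*√5/35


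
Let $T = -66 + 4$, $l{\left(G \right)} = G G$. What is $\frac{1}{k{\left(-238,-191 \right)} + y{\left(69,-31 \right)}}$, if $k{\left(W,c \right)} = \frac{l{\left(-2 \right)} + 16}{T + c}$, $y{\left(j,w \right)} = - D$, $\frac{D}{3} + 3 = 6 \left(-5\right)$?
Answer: $\frac{253}{25027} \approx 0.010109$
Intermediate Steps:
$l{\left(G \right)} = G^{2}$
$T = -62$
$D = -99$ ($D = -9 + 3 \cdot 6 \left(-5\right) = -9 + 3 \left(-30\right) = -9 - 90 = -99$)
$y{\left(j,w \right)} = 99$ ($y{\left(j,w \right)} = \left(-1\right) \left(-99\right) = 99$)
$k{\left(W,c \right)} = \frac{20}{-62 + c}$ ($k{\left(W,c \right)} = \frac{\left(-2\right)^{2} + 16}{-62 + c} = \frac{4 + 16}{-62 + c} = \frac{20}{-62 + c}$)
$\frac{1}{k{\left(-238,-191 \right)} + y{\left(69,-31 \right)}} = \frac{1}{\frac{20}{-62 - 191} + 99} = \frac{1}{\frac{20}{-253} + 99} = \frac{1}{20 \left(- \frac{1}{253}\right) + 99} = \frac{1}{- \frac{20}{253} + 99} = \frac{1}{\frac{25027}{253}} = \frac{253}{25027}$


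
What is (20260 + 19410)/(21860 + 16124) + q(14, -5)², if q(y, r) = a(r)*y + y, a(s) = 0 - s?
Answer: 134027387/18992 ≈ 7057.0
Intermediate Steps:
a(s) = -s
q(y, r) = y - r*y (q(y, r) = (-r)*y + y = -r*y + y = y - r*y)
(20260 + 19410)/(21860 + 16124) + q(14, -5)² = (20260 + 19410)/(21860 + 16124) + (14*(1 - 1*(-5)))² = 39670/37984 + (14*(1 + 5))² = 39670*(1/37984) + (14*6)² = 19835/18992 + 84² = 19835/18992 + 7056 = 134027387/18992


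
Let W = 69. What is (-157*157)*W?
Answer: -1700781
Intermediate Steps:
(-157*157)*W = -157*157*69 = -24649*69 = -1700781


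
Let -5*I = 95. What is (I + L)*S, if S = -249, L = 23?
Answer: -996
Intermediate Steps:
I = -19 (I = -⅕*95 = -19)
(I + L)*S = (-19 + 23)*(-249) = 4*(-249) = -996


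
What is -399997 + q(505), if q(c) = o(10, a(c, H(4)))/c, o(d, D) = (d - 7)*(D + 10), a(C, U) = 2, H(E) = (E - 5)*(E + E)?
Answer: -201998449/505 ≈ -4.0000e+5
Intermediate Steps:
H(E) = 2*E*(-5 + E) (H(E) = (-5 + E)*(2*E) = 2*E*(-5 + E))
o(d, D) = (-7 + d)*(10 + D)
q(c) = 36/c (q(c) = (-70 - 7*2 + 10*10 + 2*10)/c = (-70 - 14 + 100 + 20)/c = 36/c)
-399997 + q(505) = -399997 + 36/505 = -201998449/505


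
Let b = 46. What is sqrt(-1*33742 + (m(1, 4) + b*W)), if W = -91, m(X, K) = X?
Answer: I*sqrt(37927) ≈ 194.75*I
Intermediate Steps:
sqrt(-1*33742 + (m(1, 4) + b*W)) = sqrt(-1*33742 + (1 + 46*(-91))) = sqrt(-33742 + (1 - 4186)) = sqrt(-33742 - 4185) = sqrt(-37927) = I*sqrt(37927)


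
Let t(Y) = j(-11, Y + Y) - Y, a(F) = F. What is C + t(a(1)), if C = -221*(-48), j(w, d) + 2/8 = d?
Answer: 42435/4 ≈ 10609.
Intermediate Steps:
j(w, d) = -1/4 + d
C = 10608
t(Y) = -1/4 + Y (t(Y) = (-1/4 + (Y + Y)) - Y = (-1/4 + 2*Y) - Y = -1/4 + Y)
C + t(a(1)) = 10608 + (-1/4 + 1) = 10608 + 3/4 = 42435/4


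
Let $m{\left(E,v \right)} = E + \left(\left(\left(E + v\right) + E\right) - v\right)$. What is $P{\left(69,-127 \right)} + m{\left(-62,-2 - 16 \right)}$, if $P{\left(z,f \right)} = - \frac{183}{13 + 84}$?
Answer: $- \frac{18225}{97} \approx -187.89$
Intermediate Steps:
$P{\left(z,f \right)} = - \frac{183}{97}$
$m{\left(E,v \right)} = 3 E$ ($m{\left(E,v \right)} = E + \left(\left(v + 2 E\right) - v\right) = E + 2 E = 3 E$)
$P{\left(69,-127 \right)} + m{\left(-62,-2 - 16 \right)} = - \frac{183}{97} + 3 \left(-62\right) = - \frac{183}{97} - 186 = - \frac{18225}{97}$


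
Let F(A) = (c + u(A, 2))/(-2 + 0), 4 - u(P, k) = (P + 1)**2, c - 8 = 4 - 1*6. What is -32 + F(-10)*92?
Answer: 3234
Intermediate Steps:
c = 6 (c = 8 + (4 - 1*6) = 8 + (4 - 6) = 8 - 2 = 6)
u(P, k) = 4 - (1 + P)**2 (u(P, k) = 4 - (P + 1)**2 = 4 - (1 + P)**2)
F(A) = -5 + (1 + A)**2/2 (F(A) = (6 + (4 - (1 + A)**2))/(-2 + 0) = (10 - (1 + A)**2)/(-2) = (10 - (1 + A)**2)*(-1/2) = -5 + (1 + A)**2/2)
-32 + F(-10)*92 = -32 + (-5 + (1 - 10)**2/2)*92 = -32 + (-5 + (1/2)*(-9)**2)*92 = -32 + (-5 + (1/2)*81)*92 = -32 + (-5 + 81/2)*92 = -32 + (71/2)*92 = -32 + 3266 = 3234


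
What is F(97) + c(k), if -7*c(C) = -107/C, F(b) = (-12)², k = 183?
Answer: 184571/1281 ≈ 144.08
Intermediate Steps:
F(b) = 144
c(C) = 107/(7*C) (c(C) = -(-107)/(7*C) = 107/(7*C))
F(97) + c(k) = 144 + (107/7)/183 = 144 + (107/7)*(1/183) = 144 + 107/1281 = 184571/1281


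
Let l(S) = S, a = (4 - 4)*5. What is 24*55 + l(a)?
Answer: 1320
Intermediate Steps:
a = 0 (a = 0*5 = 0)
24*55 + l(a) = 24*55 + 0 = 1320 + 0 = 1320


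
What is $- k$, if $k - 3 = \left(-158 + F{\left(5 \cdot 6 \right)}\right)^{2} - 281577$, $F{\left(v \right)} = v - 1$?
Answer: $264933$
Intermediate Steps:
$F{\left(v \right)} = -1 + v$
$k = -264933$ ($k = 3 + \left(\left(-158 + \left(-1 + 5 \cdot 6\right)\right)^{2} - 281577\right) = 3 - \left(281577 - \left(-158 + \left(-1 + 30\right)\right)^{2}\right) = 3 - \left(281577 - \left(-158 + 29\right)^{2}\right) = 3 - \left(281577 - \left(-129\right)^{2}\right) = 3 + \left(16641 - 281577\right) = 3 - 264936 = -264933$)
$- k = \left(-1\right) \left(-264933\right) = 264933$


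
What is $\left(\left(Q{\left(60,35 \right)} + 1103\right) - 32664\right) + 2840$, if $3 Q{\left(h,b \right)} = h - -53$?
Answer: $- \frac{86050}{3} \approx -28683.0$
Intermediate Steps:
$Q{\left(h,b \right)} = \frac{53}{3} + \frac{h}{3}$ ($Q{\left(h,b \right)} = \frac{h - -53}{3} = \frac{h + 53}{3} = \frac{53 + h}{3} = \frac{53}{3} + \frac{h}{3}$)
$\left(\left(Q{\left(60,35 \right)} + 1103\right) - 32664\right) + 2840 = \left(\left(\left(\frac{53}{3} + \frac{1}{3} \cdot 60\right) + 1103\right) - 32664\right) + 2840 = \left(\left(\left(\frac{53}{3} + 20\right) + 1103\right) - 32664\right) + 2840 = \left(\left(\frac{113}{3} + 1103\right) - 32664\right) + 2840 = \left(\frac{3422}{3} - 32664\right) + 2840 = - \frac{94570}{3} + 2840 = - \frac{86050}{3}$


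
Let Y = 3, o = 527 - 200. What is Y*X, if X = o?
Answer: 981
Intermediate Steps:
o = 327
X = 327
Y*X = 3*327 = 981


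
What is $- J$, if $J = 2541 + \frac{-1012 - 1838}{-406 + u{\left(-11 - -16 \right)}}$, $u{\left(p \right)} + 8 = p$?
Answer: $- \frac{1042119}{409} \approx -2548.0$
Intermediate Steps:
$u{\left(p \right)} = -8 + p$
$J = \frac{1042119}{409}$ ($J = 2541 + \frac{-1012 - 1838}{-406 - 3} = 2541 - \frac{2850}{-406 + \left(-8 + \left(-11 + 16\right)\right)} = 2541 - \frac{2850}{-406 + \left(-8 + 5\right)} = 2541 - \frac{2850}{-406 - 3} = 2541 - \frac{2850}{-409} = 2541 - - \frac{2850}{409} = 2541 + \frac{2850}{409} = \frac{1042119}{409} \approx 2548.0$)
$- J = \left(-1\right) \frac{1042119}{409} = - \frac{1042119}{409}$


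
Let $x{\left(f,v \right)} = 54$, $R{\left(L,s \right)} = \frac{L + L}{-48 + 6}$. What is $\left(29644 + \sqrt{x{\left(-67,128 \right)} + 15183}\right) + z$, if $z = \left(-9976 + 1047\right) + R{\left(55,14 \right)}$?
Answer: $\frac{434960}{21} + 3 \sqrt{1693} \approx 20836.0$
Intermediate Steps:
$R{\left(L,s \right)} = - \frac{L}{21}$ ($R{\left(L,s \right)} = \frac{2 L}{-42} = 2 L \left(- \frac{1}{42}\right) = - \frac{L}{21}$)
$z = - \frac{187564}{21}$ ($z = \left(-9976 + 1047\right) - \frac{55}{21} = -8929 - \frac{55}{21} = - \frac{187564}{21} \approx -8931.6$)
$\left(29644 + \sqrt{x{\left(-67,128 \right)} + 15183}\right) + z = \left(29644 + \sqrt{54 + 15183}\right) - \frac{187564}{21} = \left(29644 + \sqrt{15237}\right) - \frac{187564}{21} = \left(29644 + 3 \sqrt{1693}\right) - \frac{187564}{21} = \frac{434960}{21} + 3 \sqrt{1693}$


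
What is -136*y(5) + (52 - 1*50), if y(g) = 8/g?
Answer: -1078/5 ≈ -215.60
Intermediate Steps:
-136*y(5) + (52 - 1*50) = -1088/5 + (52 - 1*50) = -1088/5 + (52 - 50) = -136*8/5 + 2 = -1088/5 + 2 = -1078/5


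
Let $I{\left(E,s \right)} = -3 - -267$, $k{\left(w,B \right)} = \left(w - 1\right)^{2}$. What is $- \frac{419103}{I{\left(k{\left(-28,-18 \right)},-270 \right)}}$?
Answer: $- \frac{139701}{88} \approx -1587.5$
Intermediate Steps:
$k{\left(w,B \right)} = \left(-1 + w\right)^{2}$
$I{\left(E,s \right)} = 264$ ($I{\left(E,s \right)} = -3 + 267 = 264$)
$- \frac{419103}{I{\left(k{\left(-28,-18 \right)},-270 \right)}} = - \frac{419103}{264} = \left(-419103\right) \frac{1}{264} = - \frac{139701}{88}$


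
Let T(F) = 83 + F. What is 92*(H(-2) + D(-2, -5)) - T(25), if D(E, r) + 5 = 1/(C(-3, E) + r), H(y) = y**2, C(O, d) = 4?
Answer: -292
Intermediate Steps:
D(E, r) = -5 + 1/(4 + r)
92*(H(-2) + D(-2, -5)) - T(25) = 92*((-2)**2 + (-19 - 5*(-5))/(4 - 5)) - (83 + 25) = 92*(4 + (-19 + 25)/(-1)) - 1*108 = 92*(4 - 1*6) - 108 = 92*(4 - 6) - 108 = 92*(-2) - 108 = -184 - 108 = -292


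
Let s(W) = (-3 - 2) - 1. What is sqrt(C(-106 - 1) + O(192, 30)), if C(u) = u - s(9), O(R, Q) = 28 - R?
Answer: I*sqrt(265) ≈ 16.279*I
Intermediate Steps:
s(W) = -6 (s(W) = -5 - 1 = -6)
C(u) = 6 + u (C(u) = u - 1*(-6) = u + 6 = 6 + u)
sqrt(C(-106 - 1) + O(192, 30)) = sqrt((6 + (-106 - 1)) + (28 - 1*192)) = sqrt((6 - 107) + (28 - 192)) = sqrt(-101 - 164) = sqrt(-265) = I*sqrt(265)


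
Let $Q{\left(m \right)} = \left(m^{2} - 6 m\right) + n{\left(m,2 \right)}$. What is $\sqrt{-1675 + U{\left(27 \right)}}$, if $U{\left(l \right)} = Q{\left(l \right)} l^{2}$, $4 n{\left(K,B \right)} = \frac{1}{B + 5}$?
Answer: $\frac{\sqrt{80692031}}{14} \approx 641.63$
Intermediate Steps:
$n{\left(K,B \right)} = \frac{1}{4 \left(5 + B\right)}$ ($n{\left(K,B \right)} = \frac{1}{4 \left(B + 5\right)} = \frac{1}{4 \left(5 + B\right)}$)
$Q{\left(m \right)} = \frac{1}{28} + m^{2} - 6 m$ ($Q{\left(m \right)} = \left(m^{2} - 6 m\right) + \frac{1}{4 \left(5 + 2\right)} = \left(m^{2} - 6 m\right) + \frac{1}{4 \cdot 7} = \left(m^{2} - 6 m\right) + \frac{1}{4} \cdot \frac{1}{7} = \left(m^{2} - 6 m\right) + \frac{1}{28} = \frac{1}{28} + m^{2} - 6 m$)
$U{\left(l \right)} = l^{2} \left(\frac{1}{28} + l^{2} - 6 l\right)$ ($U{\left(l \right)} = \left(\frac{1}{28} + l^{2} - 6 l\right) l^{2} = l^{2} \left(\frac{1}{28} + l^{2} - 6 l\right)$)
$\sqrt{-1675 + U{\left(27 \right)}} = \sqrt{-1675 + 27^{2} \left(\frac{1}{28} + 27^{2} - 162\right)} = \sqrt{-1675 + 729 \left(\frac{1}{28} + 729 - 162\right)} = \sqrt{-1675 + 729 \cdot \frac{15877}{28}} = \sqrt{-1675 + \frac{11574333}{28}} = \sqrt{\frac{11527433}{28}} = \frac{\sqrt{80692031}}{14}$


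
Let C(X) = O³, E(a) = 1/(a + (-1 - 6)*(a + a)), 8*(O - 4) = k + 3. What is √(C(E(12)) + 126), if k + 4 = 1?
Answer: √190 ≈ 13.784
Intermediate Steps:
k = -3 (k = -4 + 1 = -3)
O = 4 (O = 4 + (-3 + 3)/8 = 4 + (⅛)*0 = 4 + 0 = 4)
E(a) = -1/(13*a) (E(a) = 1/(a - 14*a) = 1/(-13*a) = -1/(13*a))
C(X) = 64 (C(X) = 4³ = 64)
√(C(E(12)) + 126) = √(64 + 126) = √190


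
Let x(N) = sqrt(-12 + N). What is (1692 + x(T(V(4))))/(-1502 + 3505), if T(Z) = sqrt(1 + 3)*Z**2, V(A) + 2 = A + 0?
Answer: 1692/2003 + 2*I/2003 ≈ 0.84473 + 0.0009985*I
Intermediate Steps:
V(A) = -2 + A (V(A) = -2 + (A + 0) = -2 + A)
T(Z) = 2*Z**2 (T(Z) = sqrt(4)*Z**2 = 2*Z**2)
(1692 + x(T(V(4))))/(-1502 + 3505) = (1692 + sqrt(-12 + 2*(-2 + 4)**2))/(-1502 + 3505) = (1692 + sqrt(-12 + 2*2**2))/2003 = (1692 + sqrt(-12 + 2*4))*(1/2003) = (1692 + sqrt(-12 + 8))*(1/2003) = (1692 + sqrt(-4))*(1/2003) = (1692 + 2*I)*(1/2003) = 1692/2003 + 2*I/2003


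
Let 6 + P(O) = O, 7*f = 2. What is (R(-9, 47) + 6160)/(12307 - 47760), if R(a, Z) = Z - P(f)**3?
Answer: -2193001/12160379 ≈ -0.18034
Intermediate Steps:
f = 2/7 (f = (1/7)*2 = 2/7 ≈ 0.28571)
P(O) = -6 + O
R(a, Z) = 64000/343 + Z (R(a, Z) = Z - (-6 + 2/7)**3 = Z - (-40/7)**3 = Z - 1*(-64000/343) = Z + 64000/343 = 64000/343 + Z)
(R(-9, 47) + 6160)/(12307 - 47760) = ((64000/343 + 47) + 6160)/(12307 - 47760) = (80121/343 + 6160)/(-35453) = (2193001/343)*(-1/35453) = -2193001/12160379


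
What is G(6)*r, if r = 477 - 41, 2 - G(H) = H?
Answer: -1744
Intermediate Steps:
G(H) = 2 - H
r = 436
G(6)*r = (2 - 1*6)*436 = (2 - 6)*436 = -4*436 = -1744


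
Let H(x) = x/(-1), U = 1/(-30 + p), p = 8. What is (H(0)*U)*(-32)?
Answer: 0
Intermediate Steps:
U = -1/22 (U = 1/(-30 + 8) = 1/(-22) = -1/22 ≈ -0.045455)
H(x) = -x (H(x) = x*(-1) = -x)
(H(0)*U)*(-32) = (-1*0*(-1/22))*(-32) = (0*(-1/22))*(-32) = 0*(-32) = 0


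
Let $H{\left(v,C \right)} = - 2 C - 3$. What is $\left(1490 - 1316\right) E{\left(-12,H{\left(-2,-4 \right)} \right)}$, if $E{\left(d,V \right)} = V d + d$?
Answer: $-12528$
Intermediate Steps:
$H{\left(v,C \right)} = -3 - 2 C$
$E{\left(d,V \right)} = d + V d$
$\left(1490 - 1316\right) E{\left(-12,H{\left(-2,-4 \right)} \right)} = \left(1490 - 1316\right) \left(- 12 \left(1 - -5\right)\right) = 174 \left(- 12 \left(1 + \left(-3 + 8\right)\right)\right) = 174 \left(- 12 \left(1 + 5\right)\right) = 174 \left(\left(-12\right) 6\right) = 174 \left(-72\right) = -12528$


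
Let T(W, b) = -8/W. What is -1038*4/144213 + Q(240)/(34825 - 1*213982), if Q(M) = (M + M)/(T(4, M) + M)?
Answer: -9839326104/341619493831 ≈ -0.028802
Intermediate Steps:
Q(M) = 2*M/(-2 + M) (Q(M) = (M + M)/(-8/4 + M) = (2*M)/(-8*¼ + M) = (2*M)/(-2 + M) = 2*M/(-2 + M))
-1038*4/144213 + Q(240)/(34825 - 1*213982) = -1038*4/144213 + (2*240/(-2 + 240))/(34825 - 1*213982) = -4152*1/144213 + (2*240/238)/(34825 - 213982) = -1384/48071 + (2*240*(1/238))/(-179157) = -1384/48071 + (240/119)*(-1/179157) = -1384/48071 - 80/7106561 = -9839326104/341619493831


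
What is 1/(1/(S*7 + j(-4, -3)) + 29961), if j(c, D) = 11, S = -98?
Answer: 675/20223674 ≈ 3.3377e-5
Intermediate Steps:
1/(1/(S*7 + j(-4, -3)) + 29961) = 1/(1/(-98*7 + 11) + 29961) = 1/(1/(-686 + 11) + 29961) = 1/(1/(-675) + 29961) = 1/(-1/675 + 29961) = 1/(20223674/675) = 675/20223674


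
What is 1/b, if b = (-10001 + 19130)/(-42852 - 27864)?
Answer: -23572/3043 ≈ -7.7463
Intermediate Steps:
b = -3043/23572 (b = 9129/(-70716) = 9129*(-1/70716) = -3043/23572 ≈ -0.12909)
1/b = 1/(-3043/23572) = -23572/3043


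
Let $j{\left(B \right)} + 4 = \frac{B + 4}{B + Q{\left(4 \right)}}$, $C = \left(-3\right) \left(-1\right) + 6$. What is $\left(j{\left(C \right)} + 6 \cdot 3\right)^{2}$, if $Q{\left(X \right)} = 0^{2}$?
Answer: $\frac{19321}{81} \approx 238.53$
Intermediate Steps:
$Q{\left(X \right)} = 0$
$C = 9$ ($C = 3 + 6 = 9$)
$j{\left(B \right)} = -4 + \frac{4 + B}{B}$ ($j{\left(B \right)} = -4 + \frac{B + 4}{B + 0} = -4 + \frac{4 + B}{B}$)
$\left(j{\left(C \right)} + 6 \cdot 3\right)^{2} = \left(\left(-3 + \frac{4}{9}\right) + 6 \cdot 3\right)^{2} = \left(\left(-3 + 4 \cdot \frac{1}{9}\right) + 18\right)^{2} = \left(\left(-3 + \frac{4}{9}\right) + 18\right)^{2} = \left(- \frac{23}{9} + 18\right)^{2} = \left(\frac{139}{9}\right)^{2} = \frac{19321}{81}$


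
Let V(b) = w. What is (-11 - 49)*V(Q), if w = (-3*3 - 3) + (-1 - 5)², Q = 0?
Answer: -1440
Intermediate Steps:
w = 24 (w = (-9 - 3) + (-6)² = -12 + 36 = 24)
V(b) = 24
(-11 - 49)*V(Q) = (-11 - 49)*24 = -60*24 = -1440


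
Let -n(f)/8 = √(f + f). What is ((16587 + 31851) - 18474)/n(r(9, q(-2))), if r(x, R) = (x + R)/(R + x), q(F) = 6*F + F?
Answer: -7491*√2/4 ≈ -2648.5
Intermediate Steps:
q(F) = 7*F
r(x, R) = 1 (r(x, R) = (R + x)/(R + x) = 1)
n(f) = -8*√2*√f (n(f) = -8*√(f + f) = -8*√2*√f)
((16587 + 31851) - 18474)/n(r(9, q(-2))) = ((16587 + 31851) - 18474)/((-8*√2*√1)) = (48438 - 18474)/((-8*√2*1)) = 29964/((-8*√2)) = 29964*(-√2/16) = -7491*√2/4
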